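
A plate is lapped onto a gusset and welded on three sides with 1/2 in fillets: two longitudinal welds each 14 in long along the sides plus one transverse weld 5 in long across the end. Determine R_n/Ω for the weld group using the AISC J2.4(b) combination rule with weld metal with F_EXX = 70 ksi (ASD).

R_n/Ω ≈ 245 kip

t_e = 0.707 × 0.5 = 0.3535 in.
R_nwl = 0.6 × 70 × 0.3535 × 28 = 415.7 kip (longitudinal, 2 welds).
R_nwt = 0.6 × 70 × 0.3535 × 5 = 74.23 kip (transverse, base value).
(i) R_nwl + R_nwt = 490 kip; (ii) 0.85 R_nwl + 1.5 R_nwt = 464.7 kip.
R_n = max = 490 kip [governs: (i)]; R_n/Ω = 245 kip.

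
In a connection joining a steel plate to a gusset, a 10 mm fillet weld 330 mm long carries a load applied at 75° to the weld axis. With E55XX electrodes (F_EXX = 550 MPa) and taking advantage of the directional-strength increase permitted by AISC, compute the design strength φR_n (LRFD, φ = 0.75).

t_e = 0.707 × 10 = 7.07 mm; A_we = 7.07 × 330 = 2333 mm².
Directional factor: 1.0 + 0.5 sin^1.5(75°) = 1.475.
F_nw = 0.6 × 550 × 1.475 = 486.6 MPa.
φR_n = 0.75 × 486.6 × 2333 × 10⁻³ = 851.5 kN.

φR_n ≈ 852 kN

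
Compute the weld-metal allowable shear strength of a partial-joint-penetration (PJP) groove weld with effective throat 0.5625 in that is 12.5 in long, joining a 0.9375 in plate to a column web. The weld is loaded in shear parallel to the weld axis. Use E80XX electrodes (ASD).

R_n/Ω ≈ 169 kips

E80XX → F_EXX = 80 ksi.
Effective throat (given) t_e = 0.5625 in.
A_we = 0.5625 × 12.5 = 7.031 in².
F_nw = 0.6 F_EXX = 48 ksi.
R_n/Ω = (48 × 7.031) / 2.0 = 168.8 kips.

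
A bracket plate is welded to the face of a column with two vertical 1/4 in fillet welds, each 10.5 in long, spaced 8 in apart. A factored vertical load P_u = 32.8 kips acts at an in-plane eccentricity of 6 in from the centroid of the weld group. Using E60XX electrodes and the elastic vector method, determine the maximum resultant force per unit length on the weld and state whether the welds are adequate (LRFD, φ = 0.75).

f_max ≈ 3.62 kip/in; adequate

E60XX → F_EXX = 60 ksi.
Total weld length L_w = 21 in. Treat welds as unit-width lines.
Polar moment about centroid: J = 2[d³/12 + d(b/2)²] = 2[10.5³/12 + 10.5×4²] = 528.9 in³.
Direct shear f_v = P/L_w = 32.8 / 21 = 1.562 kip/in (vertical).
Torsion M = P·e = 32.8 × 6 = 196.8 kip·in.
Critical point at (x, y) = (4, 5.25) from centroid. f_tx = M·y/J = 1.953 kip/in; f_ty = M·x/J = 1.488 kip/in.
Resultant f_max = √[f_tx² + (f_v + f_ty)²] = √[1.953² + (1.562 + 1.488)²] = 3.622 kip/in.
Capacity per unit length: φr_n = 0.75 × 0.6 × 60 × (0.707 × 0.25) = 4.772 kip/in.
3.622 ≤ 4.772 → adequate.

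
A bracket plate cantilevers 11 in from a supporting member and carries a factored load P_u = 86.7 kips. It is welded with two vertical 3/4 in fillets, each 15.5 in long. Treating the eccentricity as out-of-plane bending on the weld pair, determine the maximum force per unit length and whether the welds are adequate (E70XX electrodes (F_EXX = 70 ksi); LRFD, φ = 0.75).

f_max ≈ 12.2 kip/in; adequate

L_w = 2 × 15.5 = 31 in; section modulus (unit throat) S = 2 × L²/6 = 80.08 in².
Direct shear f_v = P/L_w = 86.7/31 = 2.797 kip/in.
Moment M = P × e = 86.7 × 11 = 953.7 kip·in; bending f_b = M/S = 11.91 kip/in.
f_max = √(f_v² + f_b²) = √(2.797² + 11.91²) = 12.23 kip/in.
φr_n = 0.75 × 0.6 × 70 × (0.707 × 0.75) = 16.7 kip/in → adequate.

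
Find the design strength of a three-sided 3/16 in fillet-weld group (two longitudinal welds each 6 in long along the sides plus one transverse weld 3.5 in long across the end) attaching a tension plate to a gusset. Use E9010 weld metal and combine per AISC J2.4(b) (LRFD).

φR_n ≈ 83.2 kip

E90XX → F_EXX = 90 ksi.
t_e = 0.707 × 0.1875 = 0.1326 in.
R_nwl = 0.6 × 90 × 0.1326 × 12 = 85.9 kip (longitudinal, 2 welds).
R_nwt = 0.6 × 90 × 0.1326 × 3.5 = 25.05 kip (transverse, base value).
(i) R_nwl + R_nwt = 111 kip; (ii) 0.85 R_nwl + 1.5 R_nwt = 110.6 kip.
R_n = max = 111 kip [governs: (i)]; φR_n = 83.22 kip.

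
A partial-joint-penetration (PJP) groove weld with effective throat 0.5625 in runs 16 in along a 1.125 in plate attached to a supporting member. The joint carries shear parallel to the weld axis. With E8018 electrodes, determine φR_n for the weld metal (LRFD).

E80XX → F_EXX = 80 ksi.
Effective throat (given) t_e = 0.5625 in.
A_we = 0.5625 × 16 = 9 in².
F_nw = 0.6 F_EXX = 48 ksi.
φR_n = 0.75 × 48 × 9 = 324 kips.

φR_n ≈ 324 kips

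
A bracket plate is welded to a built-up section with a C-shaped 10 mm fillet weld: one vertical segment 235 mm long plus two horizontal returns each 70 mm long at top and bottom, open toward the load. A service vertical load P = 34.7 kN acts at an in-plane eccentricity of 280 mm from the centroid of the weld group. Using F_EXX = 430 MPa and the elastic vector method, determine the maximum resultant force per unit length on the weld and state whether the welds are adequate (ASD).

f_max ≈ 447 N/mm; adequate

Total weld length L_w = 375 mm. Treat welds as unit-width lines.
Centroid: x̄ = 2×70×35 / 375 = 13.07 mm from the vertical weld.
Polar moment about centroid: J = I_x + I_y = [235³/12 + 2×70×117.5²] + [235×13.07² + 2(70³/12 + 70×21.93²)] = 3179000 mm³.
Direct shear f_v = P/L_w = 34.7×10³ / 375 = 92.53 N/mm (vertical).
Torsion M = P·e = 34.7×10³ × 280 = 9716000 N·mm.
Critical point at (x, y) = (56.93, 117.5) from centroid. f_tx = M·y/J = 359.1 N/mm; f_ty = M·x/J = 174 N/mm.
Resultant f_max = √[f_tx² + (f_v + f_ty)²] = √[359.1² + (92.53 + 174)²] = 447.2 N/mm.
Capacity per unit length: r_n/Ω = (1/2.0) × 0.6 × 430 × (0.707 × 10) = 912 N/mm.
447.2 ≤ 912 → adequate.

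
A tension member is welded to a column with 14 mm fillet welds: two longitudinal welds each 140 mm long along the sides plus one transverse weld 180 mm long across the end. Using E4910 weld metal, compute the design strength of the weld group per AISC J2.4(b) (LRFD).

E49XX → F_EXX = 490 MPa.
t_e = 0.707 × 14 = 9.898 mm.
R_nwl = 0.6 × 490 × 9.898 × 280 × 10⁻³ = 814.8 kN (longitudinal, 2 welds).
R_nwt = 0.6 × 490 × 9.898 × 180 × 10⁻³ = 523.8 kN (transverse, base value).
(i) R_nwl + R_nwt = 1339 kN; (ii) 0.85 R_nwl + 1.5 R_nwt = 1478 kN.
R_n = max = 1478 kN [governs: (ii)]; φR_n = 1109 kN.

φR_n ≈ 1110 kN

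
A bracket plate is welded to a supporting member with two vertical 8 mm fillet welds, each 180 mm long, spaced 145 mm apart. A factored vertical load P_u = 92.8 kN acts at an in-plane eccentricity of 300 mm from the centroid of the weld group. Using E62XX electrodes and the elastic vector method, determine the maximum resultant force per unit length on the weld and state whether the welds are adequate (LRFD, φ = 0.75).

f_max ≈ 1300 N/mm; adequate

E62XX → F_EXX = 620 MPa.
Total weld length L_w = 360 mm. Treat welds as unit-width lines.
Polar moment about centroid: J = 2[d³/12 + d(b/2)²] = 2[180³/12 + 180×72.5²] = 2864000 mm³.
Direct shear f_v = P/L_w = 92.8×10³ / 360 = 257.8 N/mm (vertical).
Torsion M = P·e = 92.8×10³ × 300 = 27840000 N·mm.
Critical point at (x, y) = (72.5, 90) from centroid. f_tx = M·y/J = 874.8 N/mm; f_ty = M·x/J = 704.7 N/mm.
Resultant f_max = √[f_tx² + (f_v + f_ty)²] = √[874.8² + (257.8 + 704.7)²] = 1301 N/mm.
Capacity per unit length: φr_n = 0.75 × 0.6 × 620 × (0.707 × 8) = 1578 N/mm.
1301 ≤ 1578 → adequate.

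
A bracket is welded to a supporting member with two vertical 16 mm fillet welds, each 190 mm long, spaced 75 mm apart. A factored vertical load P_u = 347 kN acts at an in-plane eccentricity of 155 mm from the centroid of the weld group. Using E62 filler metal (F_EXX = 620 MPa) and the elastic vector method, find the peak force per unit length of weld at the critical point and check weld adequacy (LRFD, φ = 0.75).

Total weld length L_w = 380 mm. Treat welds as unit-width lines.
Polar moment about centroid: J = 2[d³/12 + d(b/2)²] = 2[190³/12 + 190×37.5²] = 1678000 mm³.
Direct shear f_v = P/L_w = 347×10³ / 380 = 913.2 N/mm (vertical).
Torsion M = P·e = 347×10³ × 155 = 53785000 N·mm.
Critical point at (x, y) = (37.5, 95) from centroid. f_tx = M·y/J = 3046 N/mm; f_ty = M·x/J = 1202 N/mm.
Resultant f_max = √[f_tx² + (f_v + f_ty)²] = √[3046² + (913.2 + 1202)²] = 3708 N/mm.
Capacity per unit length: φr_n = 0.75 × 0.6 × 620 × (0.707 × 16) = 3156 N/mm.
3708 > 3156 → NOT adequate.

f_max ≈ 3710 N/mm; NOT adequate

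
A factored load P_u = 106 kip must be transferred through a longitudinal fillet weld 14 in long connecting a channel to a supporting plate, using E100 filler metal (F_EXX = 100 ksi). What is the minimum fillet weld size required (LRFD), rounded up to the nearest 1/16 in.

w = 1/4 in

Total weld length L = 14 in.
Required throat t_e = P_u / (φ × 0.6 F_EXX × L) = 106 / (0.75 × 0.6 × 100 × 14) = 0.1683 in.
Required leg w = t_e / 0.707 = 0.238 in → use 1/4 in.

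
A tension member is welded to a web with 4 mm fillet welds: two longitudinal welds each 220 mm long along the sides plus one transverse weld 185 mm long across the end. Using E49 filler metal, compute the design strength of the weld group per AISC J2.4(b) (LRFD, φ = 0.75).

E49XX → F_EXX = 490 MPa.
t_e = 0.707 × 4 = 2.828 mm.
R_nwl = 0.6 × 490 × 2.828 × 440 × 10⁻³ = 365.8 kN (longitudinal, 2 welds).
R_nwt = 0.6 × 490 × 2.828 × 185 × 10⁻³ = 153.8 kN (transverse, base value).
(i) R_nwl + R_nwt = 519.6 kN; (ii) 0.85 R_nwl + 1.5 R_nwt = 541.7 kN.
R_n = max = 541.7 kN [governs: (ii)]; φR_n = 406.3 kN.

φR_n ≈ 406 kN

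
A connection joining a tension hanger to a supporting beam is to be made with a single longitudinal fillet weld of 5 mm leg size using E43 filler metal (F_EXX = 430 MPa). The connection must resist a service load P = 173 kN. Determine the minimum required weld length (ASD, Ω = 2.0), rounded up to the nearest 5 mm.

Throat t_e = 0.707 × 5 = 3.535 mm.
r_n/Ω = (0.6 × 430 × 3.535) / 2.0 = 456 N/mm = 0.456 kN/mm.
L_req = P / (r_n/Ω) = 173 / 0.456 = 379.4 mm total.
Round up → use L = 380 mm.

L = 380 mm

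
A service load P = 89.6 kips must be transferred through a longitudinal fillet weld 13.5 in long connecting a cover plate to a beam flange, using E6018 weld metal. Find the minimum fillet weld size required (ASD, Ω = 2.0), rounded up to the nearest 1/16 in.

w = 9/16 in

E60XX → F_EXX = 60 ksi.
Total weld length L = 13.5 in.
Required throat t_e = P × Ω / (0.6 F_EXX × L) = 89.6 × 2.0 / (0.6 × 60 × 13.5) = 0.3687 in.
Required leg w = t_e / 0.707 = 0.5215 in → use 9/16 in.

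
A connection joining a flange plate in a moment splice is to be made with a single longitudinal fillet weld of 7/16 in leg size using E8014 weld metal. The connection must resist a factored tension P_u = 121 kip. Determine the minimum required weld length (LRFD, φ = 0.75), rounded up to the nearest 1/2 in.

L = 11 in

E80XX → F_EXX = 80 ksi.
Throat t_e = 0.707 × 0.4375 = 0.3093 in.
φr_n = 0.75 × 0.6 × 80 × 0.3093 = 11.14 kip/in.
L_req = P_u / φr_n = 121 / 11.14 = 10.87 in total.
Round up → use L = 11 in.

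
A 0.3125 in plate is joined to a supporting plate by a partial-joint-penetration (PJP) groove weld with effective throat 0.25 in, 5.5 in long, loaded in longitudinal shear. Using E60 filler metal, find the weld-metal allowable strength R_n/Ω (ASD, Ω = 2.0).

E60XX → F_EXX = 60 ksi.
Effective throat (given) t_e = 0.25 in.
A_we = 0.25 × 5.5 = 1.375 in².
F_nw = 0.6 F_EXX = 36 ksi.
R_n/Ω = (36 × 1.375) / 2.0 = 24.75 kip.

R_n/Ω ≈ 24.8 kip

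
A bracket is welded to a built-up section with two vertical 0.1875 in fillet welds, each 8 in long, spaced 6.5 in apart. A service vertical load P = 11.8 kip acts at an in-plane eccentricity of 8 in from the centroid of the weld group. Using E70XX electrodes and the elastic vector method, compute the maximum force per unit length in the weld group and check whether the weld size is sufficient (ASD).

f_max ≈ 2.45 kip/in; adequate

E70XX → F_EXX = 70 ksi.
Total weld length L_w = 16 in. Treat welds as unit-width lines.
Polar moment about centroid: J = 2[d³/12 + d(b/2)²] = 2[8³/12 + 8×3.25²] = 254.3 in³.
Direct shear f_v = P/L_w = 11.8 / 16 = 0.7375 kip/in (vertical).
Torsion M = P·e = 11.8 × 8 = 94.4 kip·in.
Critical point at (x, y) = (3.25, 4) from centroid. f_tx = M·y/J = 1.485 kip/in; f_ty = M·x/J = 1.206 kip/in.
Resultant f_max = √[f_tx² + (f_v + f_ty)²] = √[1.485² + (0.7375 + 1.206)²] = 2.446 kip/in.
Capacity per unit length: r_n/Ω = (1/2.0) × 0.6 × 70 × (0.707 × 0.1875) = 2.784 kip/in.
2.446 ≤ 2.784 → adequate.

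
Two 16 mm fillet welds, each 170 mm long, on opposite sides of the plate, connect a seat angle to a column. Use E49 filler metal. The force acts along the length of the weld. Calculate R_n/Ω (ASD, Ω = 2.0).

R_n/Ω ≈ 565 kN

E49XX → F_EXX = 490 MPa.
Effective throat t_e = 0.707 × 16 = 11.31 mm.
Total length L = 340 mm; A_we = 11.31 × 340 = 3846 mm².
F_nw = 0.6 F_EXX = 0.6 × 490 = 294 MPa.
R_n = 294 × 3846 × 10⁻³ = 1131 kN; R_n/Ω = 1131/2.0 = 565.4 kN.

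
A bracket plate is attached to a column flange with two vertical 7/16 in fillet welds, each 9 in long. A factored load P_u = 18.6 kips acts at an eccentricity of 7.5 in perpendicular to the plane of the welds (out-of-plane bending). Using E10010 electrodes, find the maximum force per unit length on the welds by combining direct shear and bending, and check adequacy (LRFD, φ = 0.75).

E100XX → F_EXX = 100 ksi.
L_w = 2 × 9 = 18 in; section modulus (unit throat) S = 2 × L²/6 = 27 in².
Direct shear f_v = P/L_w = 18.6/18 = 1.033 kip/in.
Moment M = P × e = 18.6 × 7.5 = 139.5 kip·in; bending f_b = M/S = 5.167 kip/in.
f_max = √(f_v² + f_b²) = √(1.033² + 5.167²) = 5.269 kip/in.
φr_n = 0.75 × 0.6 × 100 × (0.707 × 0.4375) = 13.92 kip/in → adequate.

f_max ≈ 5.27 kip/in; adequate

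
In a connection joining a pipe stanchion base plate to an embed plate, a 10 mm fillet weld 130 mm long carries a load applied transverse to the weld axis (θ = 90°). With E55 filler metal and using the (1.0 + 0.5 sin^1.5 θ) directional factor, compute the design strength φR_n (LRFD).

E55XX → F_EXX = 550 MPa.
t_e = 0.707 × 10 = 7.07 mm; A_we = 7.07 × 130 = 919.1 mm².
Directional factor: 1.0 + 0.5 sin^1.5(90°) = 1.5.
F_nw = 0.6 × 550 × 1.5 = 495 MPa.
φR_n = 0.75 × 495 × 919.1 × 10⁻³ = 341.2 kN.

φR_n ≈ 341 kN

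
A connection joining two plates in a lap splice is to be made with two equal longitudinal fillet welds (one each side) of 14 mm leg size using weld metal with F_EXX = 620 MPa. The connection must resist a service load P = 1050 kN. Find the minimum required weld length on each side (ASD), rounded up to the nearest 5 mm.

Throat t_e = 0.707 × 14 = 9.898 mm.
r_n/Ω = (0.6 × 620 × 9.898) / 2.0 = 1841 N/mm = 1.841 kN/mm.
L_req = P / (r_n/Ω) = 1050 / 1.841 = 570.3 mm total.
Per side: 570.3 / 2 = 285.2 mm.
Round up → use L = 290 mm on each side.

L = 290 mm on each side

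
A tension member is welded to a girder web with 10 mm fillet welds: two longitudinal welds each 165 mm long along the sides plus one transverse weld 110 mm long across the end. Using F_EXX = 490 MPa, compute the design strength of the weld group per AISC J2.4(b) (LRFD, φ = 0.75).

t_e = 0.707 × 10 = 7.07 mm.
R_nwl = 0.6 × 490 × 7.07 × 330 × 10⁻³ = 685.9 kN (longitudinal, 2 welds).
R_nwt = 0.6 × 490 × 7.07 × 110 × 10⁻³ = 228.6 kN (transverse, base value).
(i) R_nwl + R_nwt = 914.6 kN; (ii) 0.85 R_nwl + 1.5 R_nwt = 926 kN.
R_n = max = 926 kN [governs: (ii)]; φR_n = 694.5 kN.

φR_n ≈ 695 kN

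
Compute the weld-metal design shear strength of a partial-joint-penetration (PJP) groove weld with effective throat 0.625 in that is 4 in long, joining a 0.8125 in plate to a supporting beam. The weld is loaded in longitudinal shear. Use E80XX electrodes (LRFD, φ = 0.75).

E80XX → F_EXX = 80 ksi.
Effective throat (given) t_e = 0.625 in.
A_we = 0.625 × 4 = 2.5 in².
F_nw = 0.6 F_EXX = 48 ksi.
φR_n = 0.75 × 48 × 2.5 = 90 kips.

φR_n ≈ 90 kips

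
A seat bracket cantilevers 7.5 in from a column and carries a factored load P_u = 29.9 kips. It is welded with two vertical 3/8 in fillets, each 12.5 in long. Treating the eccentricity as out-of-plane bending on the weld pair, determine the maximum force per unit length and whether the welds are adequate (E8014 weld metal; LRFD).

E80XX → F_EXX = 80 ksi.
L_w = 2 × 12.5 = 25 in; section modulus (unit throat) S = 2 × L²/6 = 52.08 in².
Direct shear f_v = P/L_w = 29.9/25 = 1.196 kip/in.
Moment M = P × e = 29.9 × 7.5 = 224.25 kip·in; bending f_b = M/S = 4.306 kip/in.
f_max = √(f_v² + f_b²) = √(1.196² + 4.306²) = 4.469 kip/in.
φr_n = 0.75 × 0.6 × 80 × (0.707 × 0.375) = 9.544 kip/in → adequate.

f_max ≈ 4.47 kip/in; adequate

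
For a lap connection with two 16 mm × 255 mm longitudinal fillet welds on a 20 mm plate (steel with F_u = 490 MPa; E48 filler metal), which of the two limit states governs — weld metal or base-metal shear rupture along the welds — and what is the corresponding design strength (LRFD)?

E48XX → F_EXX = 480 MPa.
t_e = 0.707 × 16 = 11.31 mm; L = 510 mm.
Weld metal: φR_n = 0.75 × 0.6 × 480 × 11.31 × 510 × 10⁻³ = 1246 kN.
Base metal (shear rupture): φR_n = 0.75 × 0.6 × 490 × 20 × 510 × 10⁻³ = 2249 kN.
Governing: weld metal.

φR_n ≈ 1250 kN (weld metal governs)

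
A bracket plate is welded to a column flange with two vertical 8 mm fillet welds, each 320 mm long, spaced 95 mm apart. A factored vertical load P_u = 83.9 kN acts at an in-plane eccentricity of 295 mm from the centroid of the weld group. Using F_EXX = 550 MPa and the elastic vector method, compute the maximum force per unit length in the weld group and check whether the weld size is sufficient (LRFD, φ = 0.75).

Total weld length L_w = 640 mm. Treat welds as unit-width lines.
Polar moment about centroid: J = 2[d³/12 + d(b/2)²] = 2[320³/12 + 320×47.5²] = 6905000 mm³.
Direct shear f_v = P/L_w = 83.9×10³ / 640 = 131.1 N/mm (vertical).
Torsion M = P·e = 83.9×10³ × 295 = 24750000 N·mm.
Critical point at (x, y) = (47.5, 160) from centroid. f_tx = M·y/J = 573.5 N/mm; f_ty = M·x/J = 170.3 N/mm.
Resultant f_max = √[f_tx² + (f_v + f_ty)²] = √[573.5² + (131.1 + 170.3)²] = 647.8 N/mm.
Capacity per unit length: φr_n = 0.75 × 0.6 × 550 × (0.707 × 8) = 1400 N/mm.
647.8 ≤ 1400 → adequate.

f_max ≈ 648 N/mm; adequate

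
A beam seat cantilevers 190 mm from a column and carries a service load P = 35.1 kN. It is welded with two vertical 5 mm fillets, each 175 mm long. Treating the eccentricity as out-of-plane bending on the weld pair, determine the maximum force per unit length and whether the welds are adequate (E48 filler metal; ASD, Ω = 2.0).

f_max ≈ 661 N/mm; NOT adequate

E48XX → F_EXX = 480 MPa.
L_w = 2 × 175 = 350 mm; section modulus (unit throat) S = 2 × L²/6 = 10210 mm².
Direct shear f_v = P/L_w = 35.1×10³/350 = 100.3 N/mm.
Moment M = P × e = 35.1×10³ × 190 = 6669000 N·mm; bending f_b = M/S = 653.3 N/mm.
f_max = √(f_v² + f_b²) = √(100.3² + 653.3²) = 660.9 N/mm.
r_n/Ω = (1/2.0) × 0.6 × 480 × (0.707 × 5) = 509 N/mm → NOT adequate.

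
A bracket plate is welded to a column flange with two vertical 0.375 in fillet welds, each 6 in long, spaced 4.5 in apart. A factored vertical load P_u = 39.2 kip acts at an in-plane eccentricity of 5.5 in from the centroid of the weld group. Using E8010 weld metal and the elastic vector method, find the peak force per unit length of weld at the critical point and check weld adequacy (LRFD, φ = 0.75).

E80XX → F_EXX = 80 ksi.
Total weld length L_w = 12 in. Treat welds as unit-width lines.
Polar moment about centroid: J = 2[d³/12 + d(b/2)²] = 2[6³/12 + 6×2.25²] = 96.75 in³.
Direct shear f_v = P/L_w = 39.2 / 12 = 3.267 kip/in (vertical).
Torsion M = P·e = 39.2 × 5.5 = 215.6 kip·in.
Critical point at (x, y) = (2.25, 3) from centroid. f_tx = M·y/J = 6.685 kip/in; f_ty = M·x/J = 5.014 kip/in.
Resultant f_max = √[f_tx² + (f_v + f_ty)²] = √[6.685² + (3.267 + 5.014)²] = 10.64 kip/in.
Capacity per unit length: φr_n = 0.75 × 0.6 × 80 × (0.707 × 0.375) = 9.544 kip/in.
10.64 > 9.544 → NOT adequate.

f_max ≈ 10.6 kip/in; NOT adequate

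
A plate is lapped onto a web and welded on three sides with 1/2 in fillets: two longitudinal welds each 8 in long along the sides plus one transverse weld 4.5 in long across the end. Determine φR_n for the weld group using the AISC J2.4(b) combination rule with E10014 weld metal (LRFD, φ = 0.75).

φR_n ≈ 326 kip

E100XX → F_EXX = 100 ksi.
t_e = 0.707 × 0.5 = 0.3535 in.
R_nwl = 0.6 × 100 × 0.3535 × 16 = 339.4 kip (longitudinal, 2 welds).
R_nwt = 0.6 × 100 × 0.3535 × 4.5 = 95.44 kip (transverse, base value).
(i) R_nwl + R_nwt = 434.8 kip; (ii) 0.85 R_nwl + 1.5 R_nwt = 431.6 kip.
R_n = max = 434.8 kip [governs: (i)]; φR_n = 326.1 kip.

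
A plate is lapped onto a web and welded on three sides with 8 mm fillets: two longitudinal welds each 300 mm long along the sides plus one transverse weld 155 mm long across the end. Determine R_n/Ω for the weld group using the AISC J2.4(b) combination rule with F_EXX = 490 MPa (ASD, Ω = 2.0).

t_e = 0.707 × 8 = 5.656 mm.
R_nwl = 0.6 × 490 × 5.656 × 600 × 10⁻³ = 997.7 kN (longitudinal, 2 welds).
R_nwt = 0.6 × 490 × 5.656 × 155 × 10⁻³ = 257.7 kN (transverse, base value).
(i) R_nwl + R_nwt = 1255 kN; (ii) 0.85 R_nwl + 1.5 R_nwt = 1235 kN.
R_n = max = 1255 kN [governs: (i)]; R_n/Ω = 627.7 kN.

R_n/Ω ≈ 628 kN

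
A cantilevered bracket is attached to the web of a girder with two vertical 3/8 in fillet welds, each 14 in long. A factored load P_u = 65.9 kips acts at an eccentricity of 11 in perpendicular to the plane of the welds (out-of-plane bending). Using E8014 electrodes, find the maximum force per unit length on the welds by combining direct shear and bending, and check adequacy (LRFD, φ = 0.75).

f_max ≈ 11.3 kip/in; NOT adequate

E80XX → F_EXX = 80 ksi.
L_w = 2 × 14 = 28 in; section modulus (unit throat) S = 2 × L²/6 = 65.33 in².
Direct shear f_v = P/L_w = 65.9/28 = 2.354 kip/in.
Moment M = P × e = 65.9 × 11 = 724.9 kip·in; bending f_b = M/S = 11.1 kip/in.
f_max = √(f_v² + f_b²) = √(2.354² + 11.1²) = 11.34 kip/in.
φr_n = 0.75 × 0.6 × 80 × (0.707 × 0.375) = 9.544 kip/in → NOT adequate.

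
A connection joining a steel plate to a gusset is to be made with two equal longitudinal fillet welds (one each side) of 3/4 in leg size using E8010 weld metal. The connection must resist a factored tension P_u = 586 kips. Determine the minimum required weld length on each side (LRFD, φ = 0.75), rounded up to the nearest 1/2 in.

L = 15.5 in on each side

E80XX → F_EXX = 80 ksi.
Throat t_e = 0.707 × 0.75 = 0.5302 in.
φr_n = 0.75 × 0.6 × 80 × 0.5302 = 19.09 kips/in.
L_req = P_u / φr_n = 586 / 19.09 = 30.7 in total.
Per side: 30.7 / 2 = 15.35 in.
Round up → use L = 15.5 in on each side.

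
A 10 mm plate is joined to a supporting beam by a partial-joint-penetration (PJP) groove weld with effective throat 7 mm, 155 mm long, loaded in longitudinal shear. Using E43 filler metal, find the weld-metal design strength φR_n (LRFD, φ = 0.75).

E43XX → F_EXX = 430 MPa.
Effective throat (given) t_e = 7 mm.
A_we = 7 × 155 = 1085 mm².
F_nw = 0.6 F_EXX = 258 MPa.
φR_n = 0.75 × 258 × 1085 × 10⁻³ = 209.9 kN.

φR_n ≈ 210 kN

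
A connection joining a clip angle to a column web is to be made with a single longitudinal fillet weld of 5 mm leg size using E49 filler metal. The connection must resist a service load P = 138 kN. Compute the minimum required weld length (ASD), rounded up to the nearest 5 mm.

L = 270 mm

E49XX → F_EXX = 490 MPa.
Throat t_e = 0.707 × 5 = 3.535 mm.
r_n/Ω = (0.6 × 490 × 3.535) / 2.0 = 519.6 N/mm = 0.5196 kN/mm.
L_req = P / (r_n/Ω) = 138 / 0.5196 = 265.6 mm total.
Round up → use L = 270 mm.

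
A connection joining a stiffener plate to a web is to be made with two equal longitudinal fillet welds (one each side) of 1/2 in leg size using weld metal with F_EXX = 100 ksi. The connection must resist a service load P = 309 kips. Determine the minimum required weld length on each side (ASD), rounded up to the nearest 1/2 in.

L = 15 in on each side

Throat t_e = 0.707 × 0.5 = 0.3535 in.
r_n/Ω = (0.6 × 100 × 0.3535) / 2.0 = 10.6 kip/in.
L_req = P / (r_n/Ω) = 309 / 10.6 = 29.14 in total.
Per side: 29.14 / 2 = 14.57 in.
Round up → use L = 15 in on each side.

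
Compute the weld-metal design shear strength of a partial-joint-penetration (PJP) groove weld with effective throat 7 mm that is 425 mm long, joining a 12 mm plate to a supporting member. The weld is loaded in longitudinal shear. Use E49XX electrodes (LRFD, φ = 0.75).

φR_n ≈ 656 kN

E49XX → F_EXX = 490 MPa.
Effective throat (given) t_e = 7 mm.
A_we = 7 × 425 = 2975 mm².
F_nw = 0.6 F_EXX = 294 MPa.
φR_n = 0.75 × 294 × 2975 × 10⁻³ = 656 kN.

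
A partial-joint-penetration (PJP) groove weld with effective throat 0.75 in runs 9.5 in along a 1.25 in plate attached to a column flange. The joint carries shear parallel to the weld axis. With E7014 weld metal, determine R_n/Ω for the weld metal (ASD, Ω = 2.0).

E70XX → F_EXX = 70 ksi.
Effective throat (given) t_e = 0.75 in.
A_we = 0.75 × 9.5 = 7.125 in².
F_nw = 0.6 F_EXX = 42 ksi.
R_n/Ω = (42 × 7.125) / 2.0 = 149.6 kips.

R_n/Ω ≈ 150 kips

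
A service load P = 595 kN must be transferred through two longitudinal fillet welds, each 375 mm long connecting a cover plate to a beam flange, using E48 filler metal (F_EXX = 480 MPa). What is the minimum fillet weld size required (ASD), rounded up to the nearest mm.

w = 8 mm

Total weld length L = 750 mm.
Required throat t_e = P × Ω / (0.6 F_EXX × L) = 595 × 2.0 / (0.6 × 480 × 750 × 10⁻³) = 5.509 mm.
Required leg w = t_e / 0.707 = 7.792 mm → use 8 mm.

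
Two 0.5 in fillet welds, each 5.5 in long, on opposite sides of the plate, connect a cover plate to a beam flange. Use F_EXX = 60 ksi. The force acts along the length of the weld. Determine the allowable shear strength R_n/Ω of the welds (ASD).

R_n/Ω ≈ 70 kips

Effective throat t_e = 0.707 × 0.5 = 0.3535 in.
Total length L = 11 in; A_we = 0.3535 × 11 = 3.888 in².
F_nw = 0.6 F_EXX = 0.6 × 60 = 36 ksi.
R_n = 36 × 3.888 = 140 kips; R_n/Ω = 140/2.0 = 69.99 kips.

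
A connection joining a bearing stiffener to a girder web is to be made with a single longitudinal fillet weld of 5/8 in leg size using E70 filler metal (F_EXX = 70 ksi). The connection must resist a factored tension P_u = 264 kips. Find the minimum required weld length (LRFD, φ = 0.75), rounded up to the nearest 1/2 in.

L = 19 in

Throat t_e = 0.707 × 0.625 = 0.4419 in.
φr_n = 0.75 × 0.6 × 70 × 0.4419 = 13.92 kips/in.
L_req = P_u / φr_n = 264 / 13.92 = 18.97 in total.
Round up → use L = 19 in.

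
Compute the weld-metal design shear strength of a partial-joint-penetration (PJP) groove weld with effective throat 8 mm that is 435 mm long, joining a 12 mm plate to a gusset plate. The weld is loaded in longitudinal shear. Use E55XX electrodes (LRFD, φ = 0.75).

E55XX → F_EXX = 550 MPa.
Effective throat (given) t_e = 8 mm.
A_we = 8 × 435 = 3480 mm².
F_nw = 0.6 F_EXX = 330 MPa.
φR_n = 0.75 × 330 × 3480 × 10⁻³ = 861.3 kN.

φR_n ≈ 861 kN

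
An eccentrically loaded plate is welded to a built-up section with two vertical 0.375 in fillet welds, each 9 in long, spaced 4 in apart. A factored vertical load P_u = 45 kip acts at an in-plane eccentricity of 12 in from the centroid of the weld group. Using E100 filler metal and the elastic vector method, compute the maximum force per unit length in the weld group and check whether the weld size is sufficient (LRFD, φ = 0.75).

f_max ≈ 14.9 kip/in; NOT adequate

E100XX → F_EXX = 100 ksi.
Total weld length L_w = 18 in. Treat welds as unit-width lines.
Polar moment about centroid: J = 2[d³/12 + d(b/2)²] = 2[9³/12 + 9×2²] = 193.5 in³.
Direct shear f_v = P/L_w = 45 / 18 = 2.5 kip/in (vertical).
Torsion M = P·e = 45 × 12 = 540 kip·in.
Critical point at (x, y) = (2, 4.5) from centroid. f_tx = M·y/J = 12.56 kip/in; f_ty = M·x/J = 5.581 kip/in.
Resultant f_max = √[f_tx² + (f_v + f_ty)²] = √[12.56² + (2.5 + 5.581)²] = 14.93 kip/in.
Capacity per unit length: φr_n = 0.75 × 0.6 × 100 × (0.707 × 0.375) = 11.93 kip/in.
14.93 > 11.93 → NOT adequate.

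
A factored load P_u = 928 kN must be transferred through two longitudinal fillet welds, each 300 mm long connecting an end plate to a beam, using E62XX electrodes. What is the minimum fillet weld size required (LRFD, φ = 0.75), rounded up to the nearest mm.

E62XX → F_EXX = 620 MPa.
Total weld length L = 600 mm.
Required throat t_e = P_u / (φ × 0.6 F_EXX × L) = 928 / (0.75 × 0.6 × 620 × 600 × 10⁻³) = 5.544 mm.
Required leg w = t_e / 0.707 = 7.841 mm → use 8 mm.

w = 8 mm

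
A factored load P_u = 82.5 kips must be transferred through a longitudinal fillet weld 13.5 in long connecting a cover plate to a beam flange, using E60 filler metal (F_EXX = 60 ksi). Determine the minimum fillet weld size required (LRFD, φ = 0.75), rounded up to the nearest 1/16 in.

w = 3/8 in

Total weld length L = 13.5 in.
Required throat t_e = P_u / (φ × 0.6 F_EXX × L) = 82.5 / (0.75 × 0.6 × 60 × 13.5) = 0.2263 in.
Required leg w = t_e / 0.707 = 0.3201 in → use 3/8 in.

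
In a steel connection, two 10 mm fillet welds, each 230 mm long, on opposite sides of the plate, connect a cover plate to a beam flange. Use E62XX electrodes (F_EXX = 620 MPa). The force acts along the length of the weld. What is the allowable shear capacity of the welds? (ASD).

R_n/Ω ≈ 605 kN

Effective throat t_e = 0.707 × 10 = 7.07 mm.
Total length L = 460 mm; A_we = 7.07 × 460 = 3252 mm².
F_nw = 0.6 F_EXX = 0.6 × 620 = 372 MPa.
R_n = 372 × 3252 × 10⁻³ = 1210 kN; R_n/Ω = 1210/2.0 = 604.9 kN.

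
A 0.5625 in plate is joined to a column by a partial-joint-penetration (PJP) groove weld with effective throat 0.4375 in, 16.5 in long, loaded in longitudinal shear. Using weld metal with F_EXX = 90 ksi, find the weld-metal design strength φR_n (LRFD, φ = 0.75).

Effective throat (given) t_e = 0.4375 in.
A_we = 0.4375 × 16.5 = 7.219 in².
F_nw = 0.6 F_EXX = 54 ksi.
φR_n = 0.75 × 54 × 7.219 = 292.4 kips.

φR_n ≈ 292 kips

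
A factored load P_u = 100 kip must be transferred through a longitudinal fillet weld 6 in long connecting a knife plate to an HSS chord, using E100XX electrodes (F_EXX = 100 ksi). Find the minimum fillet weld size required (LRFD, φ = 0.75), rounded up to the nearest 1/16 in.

Total weld length L = 6 in.
Required throat t_e = P_u / (φ × 0.6 F_EXX × L) = 100 / (0.75 × 0.6 × 100 × 6) = 0.3704 in.
Required leg w = t_e / 0.707 = 0.5239 in → use 9/16 in.

w = 9/16 in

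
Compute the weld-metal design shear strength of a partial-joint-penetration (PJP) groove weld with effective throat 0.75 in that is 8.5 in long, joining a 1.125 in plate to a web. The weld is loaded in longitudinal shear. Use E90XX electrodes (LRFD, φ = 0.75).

φR_n ≈ 258 kips

E90XX → F_EXX = 90 ksi.
Effective throat (given) t_e = 0.75 in.
A_we = 0.75 × 8.5 = 6.375 in².
F_nw = 0.6 F_EXX = 54 ksi.
φR_n = 0.75 × 54 × 6.375 = 258.2 kips.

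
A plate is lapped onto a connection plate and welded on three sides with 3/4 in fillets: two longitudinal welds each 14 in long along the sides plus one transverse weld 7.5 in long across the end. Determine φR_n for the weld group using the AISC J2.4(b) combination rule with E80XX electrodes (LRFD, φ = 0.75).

E80XX → F_EXX = 80 ksi.
t_e = 0.707 × 0.75 = 0.5302 in.
R_nwl = 0.6 × 80 × 0.5302 × 28 = 712.7 kips (longitudinal, 2 welds).
R_nwt = 0.6 × 80 × 0.5302 × 7.5 = 190.9 kips (transverse, base value).
(i) R_nwl + R_nwt = 903.5 kips; (ii) 0.85 R_nwl + 1.5 R_nwt = 892.1 kips.
R_n = max = 903.5 kips [governs: (i)]; φR_n = 677.7 kips.

φR_n ≈ 678 kips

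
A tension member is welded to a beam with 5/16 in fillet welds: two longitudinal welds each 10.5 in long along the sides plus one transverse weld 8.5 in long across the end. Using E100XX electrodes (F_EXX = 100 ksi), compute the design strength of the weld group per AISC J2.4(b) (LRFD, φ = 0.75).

t_e = 0.707 × 0.3125 = 0.2209 in.
R_nwl = 0.6 × 100 × 0.2209 × 21 = 278.4 kip (longitudinal, 2 welds).
R_nwt = 0.6 × 100 × 0.2209 × 8.5 = 112.7 kip (transverse, base value).
(i) R_nwl + R_nwt = 391.1 kip; (ii) 0.85 R_nwl + 1.5 R_nwt = 405.6 kip.
R_n = max = 405.6 kip [governs: (ii)]; φR_n = 304.2 kip.

φR_n ≈ 304 kip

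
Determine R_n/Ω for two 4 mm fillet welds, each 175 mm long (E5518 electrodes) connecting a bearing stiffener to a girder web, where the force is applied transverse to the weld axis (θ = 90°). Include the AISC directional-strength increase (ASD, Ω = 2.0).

E55XX → F_EXX = 550 MPa.
t_e = 0.707 × 4 = 2.828 mm; A_we = 2.828 × 350 = 989.8 mm².
Directional factor: 1.0 + 0.5 sin^1.5(90°) = 1.5.
F_nw = 0.6 × 550 × 1.5 = 495 MPa.
R_n/Ω = (495 × 989.8) / 2.0 × 10⁻³ = 245 kN.

R_n/Ω ≈ 245 kN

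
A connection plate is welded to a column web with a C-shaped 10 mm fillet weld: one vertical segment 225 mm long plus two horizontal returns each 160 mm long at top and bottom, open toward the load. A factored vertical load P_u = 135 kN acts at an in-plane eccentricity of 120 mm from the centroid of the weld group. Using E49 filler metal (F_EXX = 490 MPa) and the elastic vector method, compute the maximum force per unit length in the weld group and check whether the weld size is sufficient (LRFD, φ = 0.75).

f_max ≈ 597 N/mm; adequate

Total weld length L_w = 545 mm. Treat welds as unit-width lines.
Centroid: x̄ = 2×160×80 / 545 = 46.97 mm from the vertical weld.
Polar moment about centroid: J = I_x + I_y = [225³/12 + 2×160×112.5²] + [225×46.97² + 2(160³/12 + 160×33.03²)] = 6527000 mm³.
Direct shear f_v = P/L_w = 135×10³ / 545 = 247.7 N/mm (vertical).
Torsion M = P·e = 135×10³ × 120 = 16200000 N·mm.
Critical point at (x, y) = (113, 112.5) from centroid. f_tx = M·y/J = 279.2 N/mm; f_ty = M·x/J = 280.5 N/mm.
Resultant f_max = √[f_tx² + (f_v + f_ty)²] = √[279.2² + (247.7 + 280.5)²] = 597.5 N/mm.
Capacity per unit length: φr_n = 0.75 × 0.6 × 490 × (0.707 × 10) = 1559 N/mm.
597.5 ≤ 1559 → adequate.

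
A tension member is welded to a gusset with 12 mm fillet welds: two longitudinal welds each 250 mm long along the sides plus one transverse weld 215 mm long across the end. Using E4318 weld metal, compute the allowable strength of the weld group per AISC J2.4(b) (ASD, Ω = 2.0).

R_n/Ω ≈ 818 kN

E43XX → F_EXX = 430 MPa.
t_e = 0.707 × 12 = 8.484 mm.
R_nwl = 0.6 × 430 × 8.484 × 500 × 10⁻³ = 1094 kN (longitudinal, 2 welds).
R_nwt = 0.6 × 430 × 8.484 × 215 × 10⁻³ = 470.6 kN (transverse, base value).
(i) R_nwl + R_nwt = 1565 kN; (ii) 0.85 R_nwl + 1.5 R_nwt = 1636 kN.
R_n = max = 1636 kN [governs: (ii)]; R_n/Ω = 818.1 kN.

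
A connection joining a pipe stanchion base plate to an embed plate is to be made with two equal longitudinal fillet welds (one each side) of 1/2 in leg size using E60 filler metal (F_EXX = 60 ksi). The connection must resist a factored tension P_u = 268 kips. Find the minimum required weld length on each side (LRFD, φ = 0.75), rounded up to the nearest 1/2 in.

L = 14.5 in on each side

Throat t_e = 0.707 × 0.5 = 0.3535 in.
φr_n = 0.75 × 0.6 × 60 × 0.3535 = 9.544 kips/in.
L_req = P_u / φr_n = 268 / 9.544 = 28.08 in total.
Per side: 28.08 / 2 = 14.04 in.
Round up → use L = 14.5 in on each side.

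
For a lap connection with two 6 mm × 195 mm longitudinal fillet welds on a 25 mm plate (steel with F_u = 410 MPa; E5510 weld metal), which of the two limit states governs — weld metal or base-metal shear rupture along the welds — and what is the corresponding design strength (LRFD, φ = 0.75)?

E55XX → F_EXX = 550 MPa.
t_e = 0.707 × 6 = 4.242 mm; L = 390 mm.
Weld metal: φR_n = 0.75 × 0.6 × 550 × 4.242 × 390 × 10⁻³ = 409.5 kN.
Base metal (shear rupture): φR_n = 0.75 × 0.6 × 410 × 25 × 390 × 10⁻³ = 1799 kN.
Governing: weld metal.

φR_n ≈ 409 kN (weld metal governs)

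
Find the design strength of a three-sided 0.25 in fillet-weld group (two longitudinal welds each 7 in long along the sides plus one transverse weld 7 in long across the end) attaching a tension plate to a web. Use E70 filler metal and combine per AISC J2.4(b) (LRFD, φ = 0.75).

φR_n ≈ 125 kip

E70XX → F_EXX = 70 ksi.
t_e = 0.707 × 0.25 = 0.1767 in.
R_nwl = 0.6 × 70 × 0.1767 × 14 = 103.9 kip (longitudinal, 2 welds).
R_nwt = 0.6 × 70 × 0.1767 × 7 = 51.96 kip (transverse, base value).
(i) R_nwl + R_nwt = 155.9 kip; (ii) 0.85 R_nwl + 1.5 R_nwt = 166.3 kip.
R_n = max = 166.3 kip [governs: (ii)]; φR_n = 124.7 kip.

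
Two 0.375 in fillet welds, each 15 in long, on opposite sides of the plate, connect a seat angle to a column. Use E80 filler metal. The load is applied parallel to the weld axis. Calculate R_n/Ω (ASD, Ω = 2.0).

E80XX → F_EXX = 80 ksi.
Effective throat t_e = 0.707 × 0.375 = 0.2651 in.
Total length L = 30 in; A_we = 0.2651 × 30 = 7.954 in².
F_nw = 0.6 F_EXX = 0.6 × 80 = 48 ksi.
R_n = 48 × 7.954 = 381.8 kips; R_n/Ω = 381.8/2.0 = 190.9 kips.

R_n/Ω ≈ 191 kips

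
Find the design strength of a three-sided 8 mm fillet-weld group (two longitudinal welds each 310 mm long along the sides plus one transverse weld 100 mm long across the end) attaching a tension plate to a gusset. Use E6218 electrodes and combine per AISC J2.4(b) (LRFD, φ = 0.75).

E62XX → F_EXX = 620 MPa.
t_e = 0.707 × 8 = 5.656 mm.
R_nwl = 0.6 × 620 × 5.656 × 620 × 10⁻³ = 1304 kN (longitudinal, 2 welds).
R_nwt = 0.6 × 620 × 5.656 × 100 × 10⁻³ = 210.4 kN (transverse, base value).
(i) R_nwl + R_nwt = 1515 kN; (ii) 0.85 R_nwl + 1.5 R_nwt = 1424 kN.
R_n = max = 1515 kN [governs: (i)]; φR_n = 1136 kN.

φR_n ≈ 1140 kN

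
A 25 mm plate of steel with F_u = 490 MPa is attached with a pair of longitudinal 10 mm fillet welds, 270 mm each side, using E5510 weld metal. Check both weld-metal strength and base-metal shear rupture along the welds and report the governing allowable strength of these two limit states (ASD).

R_n/Ω ≈ 630 kN (weld metal governs)

E55XX → F_EXX = 550 MPa.
t_e = 0.707 × 10 = 7.07 mm; L = 540 mm.
Weld metal: R_n/Ω = (1/2.0) × 0.6 × 550 × 7.07 × 540 × 10⁻³ = 629.9 kN.
Base metal (shear rupture): R_n/Ω = (1/2.0) × 0.6 × 490 × 25 × 540 × 10⁻³ = 1984 kN.
Governing: weld metal.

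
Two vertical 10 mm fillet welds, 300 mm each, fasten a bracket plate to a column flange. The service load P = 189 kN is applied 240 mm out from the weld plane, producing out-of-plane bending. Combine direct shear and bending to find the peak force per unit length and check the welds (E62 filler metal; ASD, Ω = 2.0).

E62XX → F_EXX = 620 MPa.
L_w = 2 × 300 = 600 mm; section modulus (unit throat) S = 2 × L²/6 = 30000 mm².
Direct shear f_v = P/L_w = 189×10³/600 = 315 N/mm.
Moment M = P × e = 189×10³ × 240 = 45360000 N·mm; bending f_b = M/S = 1512 N/mm.
f_max = √(f_v² + f_b²) = √(315² + 1512²) = 1544 N/mm.
r_n/Ω = (1/2.0) × 0.6 × 620 × (0.707 × 10) = 1315 N/mm → NOT adequate.

f_max ≈ 1540 N/mm; NOT adequate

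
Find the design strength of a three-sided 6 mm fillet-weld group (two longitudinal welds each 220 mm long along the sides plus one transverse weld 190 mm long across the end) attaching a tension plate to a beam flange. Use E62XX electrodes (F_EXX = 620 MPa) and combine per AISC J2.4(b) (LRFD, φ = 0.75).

t_e = 0.707 × 6 = 4.242 mm.
R_nwl = 0.6 × 620 × 4.242 × 440 × 10⁻³ = 694.3 kN (longitudinal, 2 welds).
R_nwt = 0.6 × 620 × 4.242 × 190 × 10⁻³ = 299.8 kN (transverse, base value).
(i) R_nwl + R_nwt = 994.2 kN; (ii) 0.85 R_nwl + 1.5 R_nwt = 1040 kN.
R_n = max = 1040 kN [governs: (ii)]; φR_n = 779.9 kN.

φR_n ≈ 780 kN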